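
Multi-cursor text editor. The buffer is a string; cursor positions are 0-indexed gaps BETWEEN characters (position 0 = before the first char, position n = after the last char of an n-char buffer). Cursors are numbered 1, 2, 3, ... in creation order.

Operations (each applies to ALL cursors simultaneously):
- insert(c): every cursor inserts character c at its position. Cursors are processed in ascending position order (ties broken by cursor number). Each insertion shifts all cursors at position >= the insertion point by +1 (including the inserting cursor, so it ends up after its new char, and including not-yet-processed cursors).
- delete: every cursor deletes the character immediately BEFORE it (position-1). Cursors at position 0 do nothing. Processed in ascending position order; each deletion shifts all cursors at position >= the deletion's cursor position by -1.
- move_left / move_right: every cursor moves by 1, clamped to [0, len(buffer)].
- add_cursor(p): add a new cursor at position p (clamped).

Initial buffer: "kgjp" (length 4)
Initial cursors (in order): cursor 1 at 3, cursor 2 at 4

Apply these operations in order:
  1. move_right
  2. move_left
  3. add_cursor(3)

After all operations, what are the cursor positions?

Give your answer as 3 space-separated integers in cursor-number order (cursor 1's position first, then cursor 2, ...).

Answer: 3 3 3

Derivation:
After op 1 (move_right): buffer="kgjp" (len 4), cursors c1@4 c2@4, authorship ....
After op 2 (move_left): buffer="kgjp" (len 4), cursors c1@3 c2@3, authorship ....
After op 3 (add_cursor(3)): buffer="kgjp" (len 4), cursors c1@3 c2@3 c3@3, authorship ....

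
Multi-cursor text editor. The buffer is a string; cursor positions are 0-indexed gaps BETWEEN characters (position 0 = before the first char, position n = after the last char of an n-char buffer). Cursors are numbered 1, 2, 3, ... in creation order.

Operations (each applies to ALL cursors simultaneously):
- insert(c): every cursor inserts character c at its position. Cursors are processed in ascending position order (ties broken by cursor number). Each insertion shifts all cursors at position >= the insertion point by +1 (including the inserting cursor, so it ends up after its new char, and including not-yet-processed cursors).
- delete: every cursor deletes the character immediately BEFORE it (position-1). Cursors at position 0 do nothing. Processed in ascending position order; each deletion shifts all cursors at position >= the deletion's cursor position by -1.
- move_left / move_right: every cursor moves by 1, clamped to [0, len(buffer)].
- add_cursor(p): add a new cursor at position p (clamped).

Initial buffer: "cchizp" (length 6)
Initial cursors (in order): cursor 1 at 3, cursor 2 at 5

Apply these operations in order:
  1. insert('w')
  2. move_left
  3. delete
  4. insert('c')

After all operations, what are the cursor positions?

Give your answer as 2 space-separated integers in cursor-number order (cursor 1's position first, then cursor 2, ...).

After op 1 (insert('w')): buffer="cchwizwp" (len 8), cursors c1@4 c2@7, authorship ...1..2.
After op 2 (move_left): buffer="cchwizwp" (len 8), cursors c1@3 c2@6, authorship ...1..2.
After op 3 (delete): buffer="ccwiwp" (len 6), cursors c1@2 c2@4, authorship ..1.2.
After op 4 (insert('c')): buffer="cccwicwp" (len 8), cursors c1@3 c2@6, authorship ..11.22.

Answer: 3 6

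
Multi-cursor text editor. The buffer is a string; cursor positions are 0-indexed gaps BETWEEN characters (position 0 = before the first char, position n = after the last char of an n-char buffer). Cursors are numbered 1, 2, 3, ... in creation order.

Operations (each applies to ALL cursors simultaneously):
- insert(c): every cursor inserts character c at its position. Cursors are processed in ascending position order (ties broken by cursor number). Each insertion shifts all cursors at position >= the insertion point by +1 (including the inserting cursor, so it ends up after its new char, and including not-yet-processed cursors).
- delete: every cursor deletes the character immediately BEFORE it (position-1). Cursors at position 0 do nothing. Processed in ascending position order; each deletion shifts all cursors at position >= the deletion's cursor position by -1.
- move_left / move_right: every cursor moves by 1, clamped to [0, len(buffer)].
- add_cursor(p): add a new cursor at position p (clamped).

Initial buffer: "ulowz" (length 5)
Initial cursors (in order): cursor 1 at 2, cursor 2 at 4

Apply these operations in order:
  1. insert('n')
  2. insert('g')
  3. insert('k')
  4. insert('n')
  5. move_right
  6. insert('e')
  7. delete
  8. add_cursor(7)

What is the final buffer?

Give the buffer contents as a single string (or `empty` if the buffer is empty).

After op 1 (insert('n')): buffer="ulnownz" (len 7), cursors c1@3 c2@6, authorship ..1..2.
After op 2 (insert('g')): buffer="ulngowngz" (len 9), cursors c1@4 c2@8, authorship ..11..22.
After op 3 (insert('k')): buffer="ulngkowngkz" (len 11), cursors c1@5 c2@10, authorship ..111..222.
After op 4 (insert('n')): buffer="ulngknowngknz" (len 13), cursors c1@6 c2@12, authorship ..1111..2222.
After op 5 (move_right): buffer="ulngknowngknz" (len 13), cursors c1@7 c2@13, authorship ..1111..2222.
After op 6 (insert('e')): buffer="ulngknoewngknze" (len 15), cursors c1@8 c2@15, authorship ..1111.1.2222.2
After op 7 (delete): buffer="ulngknowngknz" (len 13), cursors c1@7 c2@13, authorship ..1111..2222.
After op 8 (add_cursor(7)): buffer="ulngknowngknz" (len 13), cursors c1@7 c3@7 c2@13, authorship ..1111..2222.

Answer: ulngknowngknz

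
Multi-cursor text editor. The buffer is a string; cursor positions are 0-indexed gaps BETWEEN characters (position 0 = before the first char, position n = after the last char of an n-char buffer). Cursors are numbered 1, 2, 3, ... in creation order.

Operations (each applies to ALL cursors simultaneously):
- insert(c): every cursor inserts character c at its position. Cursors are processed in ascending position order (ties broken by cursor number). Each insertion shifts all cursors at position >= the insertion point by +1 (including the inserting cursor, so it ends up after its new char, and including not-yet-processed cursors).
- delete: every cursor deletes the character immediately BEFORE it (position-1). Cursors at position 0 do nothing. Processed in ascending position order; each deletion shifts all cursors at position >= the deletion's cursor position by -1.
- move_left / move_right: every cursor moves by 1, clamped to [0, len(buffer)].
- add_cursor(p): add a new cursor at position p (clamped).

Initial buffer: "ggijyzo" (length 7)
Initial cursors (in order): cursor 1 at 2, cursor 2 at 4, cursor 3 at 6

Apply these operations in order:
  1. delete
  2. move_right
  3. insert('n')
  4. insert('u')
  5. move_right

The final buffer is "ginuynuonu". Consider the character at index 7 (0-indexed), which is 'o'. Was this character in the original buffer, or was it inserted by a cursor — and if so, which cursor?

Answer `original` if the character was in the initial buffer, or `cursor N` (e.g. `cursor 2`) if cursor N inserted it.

Answer: original

Derivation:
After op 1 (delete): buffer="giyo" (len 4), cursors c1@1 c2@2 c3@3, authorship ....
After op 2 (move_right): buffer="giyo" (len 4), cursors c1@2 c2@3 c3@4, authorship ....
After op 3 (insert('n')): buffer="ginynon" (len 7), cursors c1@3 c2@5 c3@7, authorship ..1.2.3
After op 4 (insert('u')): buffer="ginuynuonu" (len 10), cursors c1@4 c2@7 c3@10, authorship ..11.22.33
After op 5 (move_right): buffer="ginuynuonu" (len 10), cursors c1@5 c2@8 c3@10, authorship ..11.22.33
Authorship (.=original, N=cursor N): . . 1 1 . 2 2 . 3 3
Index 7: author = original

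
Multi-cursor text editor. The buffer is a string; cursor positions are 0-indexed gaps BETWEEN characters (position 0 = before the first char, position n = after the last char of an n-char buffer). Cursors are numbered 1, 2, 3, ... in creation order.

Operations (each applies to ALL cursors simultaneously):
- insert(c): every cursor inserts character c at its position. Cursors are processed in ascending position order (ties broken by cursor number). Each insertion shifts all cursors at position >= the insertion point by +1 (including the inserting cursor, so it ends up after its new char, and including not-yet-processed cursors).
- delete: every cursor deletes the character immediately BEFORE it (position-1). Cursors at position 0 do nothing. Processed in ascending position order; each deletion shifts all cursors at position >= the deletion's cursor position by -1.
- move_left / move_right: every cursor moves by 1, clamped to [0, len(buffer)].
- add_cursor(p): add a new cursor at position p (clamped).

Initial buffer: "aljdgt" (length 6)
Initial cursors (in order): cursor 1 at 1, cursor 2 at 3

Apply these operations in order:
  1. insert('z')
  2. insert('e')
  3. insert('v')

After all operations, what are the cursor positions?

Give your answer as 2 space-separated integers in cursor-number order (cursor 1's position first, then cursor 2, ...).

After op 1 (insert('z')): buffer="azljzdgt" (len 8), cursors c1@2 c2@5, authorship .1..2...
After op 2 (insert('e')): buffer="azeljzedgt" (len 10), cursors c1@3 c2@7, authorship .11..22...
After op 3 (insert('v')): buffer="azevljzevdgt" (len 12), cursors c1@4 c2@9, authorship .111..222...

Answer: 4 9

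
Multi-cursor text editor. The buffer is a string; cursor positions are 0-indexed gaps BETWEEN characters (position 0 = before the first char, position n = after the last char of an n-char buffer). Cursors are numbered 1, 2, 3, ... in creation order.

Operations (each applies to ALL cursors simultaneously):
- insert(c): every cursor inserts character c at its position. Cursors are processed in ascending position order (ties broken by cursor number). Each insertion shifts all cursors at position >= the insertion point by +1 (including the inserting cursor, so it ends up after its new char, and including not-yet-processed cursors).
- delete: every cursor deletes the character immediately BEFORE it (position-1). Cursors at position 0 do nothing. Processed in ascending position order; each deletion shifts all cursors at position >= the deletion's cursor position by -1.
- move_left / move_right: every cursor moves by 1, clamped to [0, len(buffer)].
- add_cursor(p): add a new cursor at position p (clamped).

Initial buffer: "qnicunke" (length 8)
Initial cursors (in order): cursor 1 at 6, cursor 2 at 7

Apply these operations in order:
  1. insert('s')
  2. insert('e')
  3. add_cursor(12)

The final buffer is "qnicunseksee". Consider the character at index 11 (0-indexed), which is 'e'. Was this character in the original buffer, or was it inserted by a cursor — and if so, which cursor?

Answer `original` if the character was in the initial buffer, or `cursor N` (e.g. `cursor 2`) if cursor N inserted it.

After op 1 (insert('s')): buffer="qnicunskse" (len 10), cursors c1@7 c2@9, authorship ......1.2.
After op 2 (insert('e')): buffer="qnicunseksee" (len 12), cursors c1@8 c2@11, authorship ......11.22.
After op 3 (add_cursor(12)): buffer="qnicunseksee" (len 12), cursors c1@8 c2@11 c3@12, authorship ......11.22.
Authorship (.=original, N=cursor N): . . . . . . 1 1 . 2 2 .
Index 11: author = original

Answer: original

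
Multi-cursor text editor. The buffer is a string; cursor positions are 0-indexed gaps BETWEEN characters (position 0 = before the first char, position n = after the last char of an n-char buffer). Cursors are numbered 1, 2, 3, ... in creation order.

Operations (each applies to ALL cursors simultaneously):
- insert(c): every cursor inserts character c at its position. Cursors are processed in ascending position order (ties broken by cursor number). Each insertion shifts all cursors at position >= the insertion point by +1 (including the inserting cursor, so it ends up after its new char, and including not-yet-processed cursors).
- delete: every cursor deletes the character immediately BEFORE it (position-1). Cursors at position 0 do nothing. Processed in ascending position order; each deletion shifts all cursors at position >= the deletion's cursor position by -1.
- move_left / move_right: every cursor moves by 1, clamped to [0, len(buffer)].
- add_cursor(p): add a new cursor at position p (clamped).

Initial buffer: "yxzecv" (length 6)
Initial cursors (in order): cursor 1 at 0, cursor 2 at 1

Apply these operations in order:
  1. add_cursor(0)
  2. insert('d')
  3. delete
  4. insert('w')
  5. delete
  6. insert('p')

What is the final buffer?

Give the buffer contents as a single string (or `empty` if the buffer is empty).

Answer: ppypxzecv

Derivation:
After op 1 (add_cursor(0)): buffer="yxzecv" (len 6), cursors c1@0 c3@0 c2@1, authorship ......
After op 2 (insert('d')): buffer="ddydxzecv" (len 9), cursors c1@2 c3@2 c2@4, authorship 13.2.....
After op 3 (delete): buffer="yxzecv" (len 6), cursors c1@0 c3@0 c2@1, authorship ......
After op 4 (insert('w')): buffer="wwywxzecv" (len 9), cursors c1@2 c3@2 c2@4, authorship 13.2.....
After op 5 (delete): buffer="yxzecv" (len 6), cursors c1@0 c3@0 c2@1, authorship ......
After op 6 (insert('p')): buffer="ppypxzecv" (len 9), cursors c1@2 c3@2 c2@4, authorship 13.2.....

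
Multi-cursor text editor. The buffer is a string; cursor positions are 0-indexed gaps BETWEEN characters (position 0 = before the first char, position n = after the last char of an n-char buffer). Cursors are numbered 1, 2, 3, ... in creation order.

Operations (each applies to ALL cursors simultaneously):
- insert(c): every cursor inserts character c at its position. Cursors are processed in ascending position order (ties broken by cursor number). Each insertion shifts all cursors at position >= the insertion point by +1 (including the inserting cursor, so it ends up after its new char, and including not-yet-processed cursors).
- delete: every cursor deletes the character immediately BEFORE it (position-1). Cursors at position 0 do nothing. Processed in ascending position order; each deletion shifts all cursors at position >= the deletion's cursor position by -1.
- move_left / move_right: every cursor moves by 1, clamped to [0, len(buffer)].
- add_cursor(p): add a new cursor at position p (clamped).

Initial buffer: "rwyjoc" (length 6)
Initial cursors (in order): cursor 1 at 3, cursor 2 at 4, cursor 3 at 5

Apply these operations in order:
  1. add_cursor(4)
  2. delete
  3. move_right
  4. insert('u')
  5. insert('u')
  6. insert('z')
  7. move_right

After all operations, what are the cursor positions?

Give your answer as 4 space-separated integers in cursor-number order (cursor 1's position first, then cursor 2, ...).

After op 1 (add_cursor(4)): buffer="rwyjoc" (len 6), cursors c1@3 c2@4 c4@4 c3@5, authorship ......
After op 2 (delete): buffer="rc" (len 2), cursors c1@1 c2@1 c3@1 c4@1, authorship ..
After op 3 (move_right): buffer="rc" (len 2), cursors c1@2 c2@2 c3@2 c4@2, authorship ..
After op 4 (insert('u')): buffer="rcuuuu" (len 6), cursors c1@6 c2@6 c3@6 c4@6, authorship ..1234
After op 5 (insert('u')): buffer="rcuuuuuuuu" (len 10), cursors c1@10 c2@10 c3@10 c4@10, authorship ..12341234
After op 6 (insert('z')): buffer="rcuuuuuuuuzzzz" (len 14), cursors c1@14 c2@14 c3@14 c4@14, authorship ..123412341234
After op 7 (move_right): buffer="rcuuuuuuuuzzzz" (len 14), cursors c1@14 c2@14 c3@14 c4@14, authorship ..123412341234

Answer: 14 14 14 14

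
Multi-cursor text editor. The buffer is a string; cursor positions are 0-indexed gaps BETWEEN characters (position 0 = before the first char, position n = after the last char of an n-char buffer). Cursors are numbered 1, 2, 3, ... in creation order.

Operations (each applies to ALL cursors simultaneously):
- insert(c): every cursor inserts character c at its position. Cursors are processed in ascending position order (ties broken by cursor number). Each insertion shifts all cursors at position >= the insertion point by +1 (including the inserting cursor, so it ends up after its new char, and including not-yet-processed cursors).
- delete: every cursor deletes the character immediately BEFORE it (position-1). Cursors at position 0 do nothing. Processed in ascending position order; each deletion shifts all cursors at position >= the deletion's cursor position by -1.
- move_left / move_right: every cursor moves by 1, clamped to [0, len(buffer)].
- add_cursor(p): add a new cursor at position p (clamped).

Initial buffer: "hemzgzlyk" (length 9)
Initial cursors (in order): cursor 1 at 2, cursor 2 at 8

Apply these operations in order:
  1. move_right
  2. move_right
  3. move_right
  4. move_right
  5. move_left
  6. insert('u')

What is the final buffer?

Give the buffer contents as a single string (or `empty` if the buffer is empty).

After op 1 (move_right): buffer="hemzgzlyk" (len 9), cursors c1@3 c2@9, authorship .........
After op 2 (move_right): buffer="hemzgzlyk" (len 9), cursors c1@4 c2@9, authorship .........
After op 3 (move_right): buffer="hemzgzlyk" (len 9), cursors c1@5 c2@9, authorship .........
After op 4 (move_right): buffer="hemzgzlyk" (len 9), cursors c1@6 c2@9, authorship .........
After op 5 (move_left): buffer="hemzgzlyk" (len 9), cursors c1@5 c2@8, authorship .........
After op 6 (insert('u')): buffer="hemzguzlyuk" (len 11), cursors c1@6 c2@10, authorship .....1...2.

Answer: hemzguzlyuk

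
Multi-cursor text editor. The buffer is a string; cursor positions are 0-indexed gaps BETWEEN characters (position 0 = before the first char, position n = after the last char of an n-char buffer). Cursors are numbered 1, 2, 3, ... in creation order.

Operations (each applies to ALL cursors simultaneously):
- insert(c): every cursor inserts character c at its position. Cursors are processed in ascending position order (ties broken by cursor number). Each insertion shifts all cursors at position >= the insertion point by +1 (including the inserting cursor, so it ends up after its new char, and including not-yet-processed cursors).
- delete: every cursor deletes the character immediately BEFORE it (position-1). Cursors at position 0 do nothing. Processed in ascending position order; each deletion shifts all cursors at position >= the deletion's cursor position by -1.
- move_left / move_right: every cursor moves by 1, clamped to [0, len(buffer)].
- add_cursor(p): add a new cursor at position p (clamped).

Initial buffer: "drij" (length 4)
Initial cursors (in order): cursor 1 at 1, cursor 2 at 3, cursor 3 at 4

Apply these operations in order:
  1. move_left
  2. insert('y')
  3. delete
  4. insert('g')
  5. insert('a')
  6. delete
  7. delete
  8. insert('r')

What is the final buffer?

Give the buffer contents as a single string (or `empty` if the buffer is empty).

Answer: rdrrirj

Derivation:
After op 1 (move_left): buffer="drij" (len 4), cursors c1@0 c2@2 c3@3, authorship ....
After op 2 (insert('y')): buffer="ydryiyj" (len 7), cursors c1@1 c2@4 c3@6, authorship 1..2.3.
After op 3 (delete): buffer="drij" (len 4), cursors c1@0 c2@2 c3@3, authorship ....
After op 4 (insert('g')): buffer="gdrgigj" (len 7), cursors c1@1 c2@4 c3@6, authorship 1..2.3.
After op 5 (insert('a')): buffer="gadrgaigaj" (len 10), cursors c1@2 c2@6 c3@9, authorship 11..22.33.
After op 6 (delete): buffer="gdrgigj" (len 7), cursors c1@1 c2@4 c3@6, authorship 1..2.3.
After op 7 (delete): buffer="drij" (len 4), cursors c1@0 c2@2 c3@3, authorship ....
After op 8 (insert('r')): buffer="rdrrirj" (len 7), cursors c1@1 c2@4 c3@6, authorship 1..2.3.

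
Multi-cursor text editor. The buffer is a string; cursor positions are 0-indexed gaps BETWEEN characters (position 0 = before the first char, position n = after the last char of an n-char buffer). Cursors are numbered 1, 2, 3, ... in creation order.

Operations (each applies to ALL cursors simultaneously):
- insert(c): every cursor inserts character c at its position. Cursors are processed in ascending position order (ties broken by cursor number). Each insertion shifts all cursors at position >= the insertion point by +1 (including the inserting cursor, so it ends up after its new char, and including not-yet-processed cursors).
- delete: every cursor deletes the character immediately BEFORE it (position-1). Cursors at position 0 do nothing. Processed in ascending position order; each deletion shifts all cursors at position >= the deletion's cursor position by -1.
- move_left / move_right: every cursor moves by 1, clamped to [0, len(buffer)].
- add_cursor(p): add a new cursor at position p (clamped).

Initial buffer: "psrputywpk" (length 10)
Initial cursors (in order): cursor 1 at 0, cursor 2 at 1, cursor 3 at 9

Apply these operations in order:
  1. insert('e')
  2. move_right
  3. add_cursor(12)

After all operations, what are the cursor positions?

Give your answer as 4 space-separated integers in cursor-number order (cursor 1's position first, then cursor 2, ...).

After op 1 (insert('e')): buffer="epesrputywpek" (len 13), cursors c1@1 c2@3 c3@12, authorship 1.2........3.
After op 2 (move_right): buffer="epesrputywpek" (len 13), cursors c1@2 c2@4 c3@13, authorship 1.2........3.
After op 3 (add_cursor(12)): buffer="epesrputywpek" (len 13), cursors c1@2 c2@4 c4@12 c3@13, authorship 1.2........3.

Answer: 2 4 13 12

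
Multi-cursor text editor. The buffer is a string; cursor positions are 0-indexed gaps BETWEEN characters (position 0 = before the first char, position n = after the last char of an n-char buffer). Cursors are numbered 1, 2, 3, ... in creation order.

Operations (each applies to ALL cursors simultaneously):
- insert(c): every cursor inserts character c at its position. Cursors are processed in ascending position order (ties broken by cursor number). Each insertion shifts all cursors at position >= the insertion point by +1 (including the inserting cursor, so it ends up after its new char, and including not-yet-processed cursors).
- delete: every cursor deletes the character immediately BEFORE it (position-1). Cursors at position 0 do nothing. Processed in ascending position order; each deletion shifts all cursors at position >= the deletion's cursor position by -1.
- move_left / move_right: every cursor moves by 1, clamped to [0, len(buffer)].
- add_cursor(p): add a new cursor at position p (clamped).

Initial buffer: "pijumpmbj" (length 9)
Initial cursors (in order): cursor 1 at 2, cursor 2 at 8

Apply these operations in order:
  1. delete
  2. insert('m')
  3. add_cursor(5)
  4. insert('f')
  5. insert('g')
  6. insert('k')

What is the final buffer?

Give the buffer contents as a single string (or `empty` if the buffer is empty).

After op 1 (delete): buffer="pjumpmj" (len 7), cursors c1@1 c2@6, authorship .......
After op 2 (insert('m')): buffer="pmjumpmmj" (len 9), cursors c1@2 c2@8, authorship .1.....2.
After op 3 (add_cursor(5)): buffer="pmjumpmmj" (len 9), cursors c1@2 c3@5 c2@8, authorship .1.....2.
After op 4 (insert('f')): buffer="pmfjumfpmmfj" (len 12), cursors c1@3 c3@7 c2@11, authorship .11...3..22.
After op 5 (insert('g')): buffer="pmfgjumfgpmmfgj" (len 15), cursors c1@4 c3@9 c2@14, authorship .111...33..222.
After op 6 (insert('k')): buffer="pmfgkjumfgkpmmfgkj" (len 18), cursors c1@5 c3@11 c2@17, authorship .1111...333..2222.

Answer: pmfgkjumfgkpmmfgkj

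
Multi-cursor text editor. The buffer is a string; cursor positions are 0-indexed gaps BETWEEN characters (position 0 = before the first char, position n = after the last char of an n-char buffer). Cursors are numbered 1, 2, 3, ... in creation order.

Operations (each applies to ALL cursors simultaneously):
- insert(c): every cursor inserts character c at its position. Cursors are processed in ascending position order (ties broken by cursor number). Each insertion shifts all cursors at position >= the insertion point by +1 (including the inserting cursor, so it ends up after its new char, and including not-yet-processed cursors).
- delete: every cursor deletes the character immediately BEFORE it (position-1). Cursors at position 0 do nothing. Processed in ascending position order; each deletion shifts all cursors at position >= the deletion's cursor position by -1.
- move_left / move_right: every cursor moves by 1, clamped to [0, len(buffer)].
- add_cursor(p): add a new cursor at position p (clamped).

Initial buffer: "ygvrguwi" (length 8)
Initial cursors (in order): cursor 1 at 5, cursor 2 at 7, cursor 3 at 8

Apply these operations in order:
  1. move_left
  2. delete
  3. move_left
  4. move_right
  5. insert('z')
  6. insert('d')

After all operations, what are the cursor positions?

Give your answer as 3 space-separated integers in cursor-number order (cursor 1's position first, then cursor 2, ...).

After op 1 (move_left): buffer="ygvrguwi" (len 8), cursors c1@4 c2@6 c3@7, authorship ........
After op 2 (delete): buffer="ygvgi" (len 5), cursors c1@3 c2@4 c3@4, authorship .....
After op 3 (move_left): buffer="ygvgi" (len 5), cursors c1@2 c2@3 c3@3, authorship .....
After op 4 (move_right): buffer="ygvgi" (len 5), cursors c1@3 c2@4 c3@4, authorship .....
After op 5 (insert('z')): buffer="ygvzgzzi" (len 8), cursors c1@4 c2@7 c3@7, authorship ...1.23.
After op 6 (insert('d')): buffer="ygvzdgzzddi" (len 11), cursors c1@5 c2@10 c3@10, authorship ...11.2323.

Answer: 5 10 10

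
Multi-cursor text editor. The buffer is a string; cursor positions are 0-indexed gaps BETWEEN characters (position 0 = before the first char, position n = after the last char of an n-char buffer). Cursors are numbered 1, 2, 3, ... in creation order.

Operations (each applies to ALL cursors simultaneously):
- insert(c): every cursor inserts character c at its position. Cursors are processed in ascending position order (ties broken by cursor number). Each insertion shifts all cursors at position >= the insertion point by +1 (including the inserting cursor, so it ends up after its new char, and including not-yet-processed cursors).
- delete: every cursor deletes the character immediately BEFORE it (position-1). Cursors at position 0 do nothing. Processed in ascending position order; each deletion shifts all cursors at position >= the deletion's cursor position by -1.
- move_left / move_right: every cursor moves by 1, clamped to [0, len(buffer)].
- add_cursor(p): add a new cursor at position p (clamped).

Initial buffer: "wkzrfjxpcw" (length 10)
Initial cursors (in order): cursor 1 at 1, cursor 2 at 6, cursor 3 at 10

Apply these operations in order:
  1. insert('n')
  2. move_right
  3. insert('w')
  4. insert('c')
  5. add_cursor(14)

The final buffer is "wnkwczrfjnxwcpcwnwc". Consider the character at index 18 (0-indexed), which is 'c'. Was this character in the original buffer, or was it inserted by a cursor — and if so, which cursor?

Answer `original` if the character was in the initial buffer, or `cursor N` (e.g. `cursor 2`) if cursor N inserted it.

After op 1 (insert('n')): buffer="wnkzrfjnxpcwn" (len 13), cursors c1@2 c2@8 c3@13, authorship .1.....2....3
After op 2 (move_right): buffer="wnkzrfjnxpcwn" (len 13), cursors c1@3 c2@9 c3@13, authorship .1.....2....3
After op 3 (insert('w')): buffer="wnkwzrfjnxwpcwnw" (len 16), cursors c1@4 c2@11 c3@16, authorship .1.1....2.2...33
After op 4 (insert('c')): buffer="wnkwczrfjnxwcpcwnwc" (len 19), cursors c1@5 c2@13 c3@19, authorship .1.11....2.22...333
After op 5 (add_cursor(14)): buffer="wnkwczrfjnxwcpcwnwc" (len 19), cursors c1@5 c2@13 c4@14 c3@19, authorship .1.11....2.22...333
Authorship (.=original, N=cursor N): . 1 . 1 1 . . . . 2 . 2 2 . . . 3 3 3
Index 18: author = 3

Answer: cursor 3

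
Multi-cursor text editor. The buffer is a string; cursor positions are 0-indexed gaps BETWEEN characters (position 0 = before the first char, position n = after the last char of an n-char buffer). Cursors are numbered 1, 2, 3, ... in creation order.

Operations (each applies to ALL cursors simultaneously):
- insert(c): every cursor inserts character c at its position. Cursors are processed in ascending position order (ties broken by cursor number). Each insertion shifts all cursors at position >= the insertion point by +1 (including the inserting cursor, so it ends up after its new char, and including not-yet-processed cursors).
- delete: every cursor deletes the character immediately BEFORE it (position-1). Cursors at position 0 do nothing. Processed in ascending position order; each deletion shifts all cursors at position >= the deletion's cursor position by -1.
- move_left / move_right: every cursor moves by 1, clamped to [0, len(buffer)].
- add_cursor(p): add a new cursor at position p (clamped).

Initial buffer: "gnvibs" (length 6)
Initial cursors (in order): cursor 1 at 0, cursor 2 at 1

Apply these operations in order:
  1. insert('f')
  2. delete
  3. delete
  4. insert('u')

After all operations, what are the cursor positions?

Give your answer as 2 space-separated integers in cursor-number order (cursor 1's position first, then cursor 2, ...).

After op 1 (insert('f')): buffer="fgfnvibs" (len 8), cursors c1@1 c2@3, authorship 1.2.....
After op 2 (delete): buffer="gnvibs" (len 6), cursors c1@0 c2@1, authorship ......
After op 3 (delete): buffer="nvibs" (len 5), cursors c1@0 c2@0, authorship .....
After op 4 (insert('u')): buffer="uunvibs" (len 7), cursors c1@2 c2@2, authorship 12.....

Answer: 2 2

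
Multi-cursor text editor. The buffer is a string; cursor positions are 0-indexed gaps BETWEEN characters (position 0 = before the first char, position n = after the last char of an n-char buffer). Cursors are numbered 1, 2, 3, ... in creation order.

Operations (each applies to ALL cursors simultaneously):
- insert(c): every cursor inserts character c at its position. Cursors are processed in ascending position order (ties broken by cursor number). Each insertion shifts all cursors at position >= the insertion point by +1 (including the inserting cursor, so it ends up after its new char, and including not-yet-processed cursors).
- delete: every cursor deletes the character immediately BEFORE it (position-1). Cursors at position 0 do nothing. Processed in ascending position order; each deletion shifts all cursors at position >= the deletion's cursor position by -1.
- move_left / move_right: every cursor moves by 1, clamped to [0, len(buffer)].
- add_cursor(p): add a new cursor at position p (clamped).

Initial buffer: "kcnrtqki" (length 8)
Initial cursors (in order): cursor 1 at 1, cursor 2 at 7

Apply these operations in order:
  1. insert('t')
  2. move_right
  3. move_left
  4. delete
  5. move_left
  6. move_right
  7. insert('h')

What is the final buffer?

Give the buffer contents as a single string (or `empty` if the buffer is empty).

Answer: khcnrtqkhi

Derivation:
After op 1 (insert('t')): buffer="ktcnrtqkti" (len 10), cursors c1@2 c2@9, authorship .1......2.
After op 2 (move_right): buffer="ktcnrtqkti" (len 10), cursors c1@3 c2@10, authorship .1......2.
After op 3 (move_left): buffer="ktcnrtqkti" (len 10), cursors c1@2 c2@9, authorship .1......2.
After op 4 (delete): buffer="kcnrtqki" (len 8), cursors c1@1 c2@7, authorship ........
After op 5 (move_left): buffer="kcnrtqki" (len 8), cursors c1@0 c2@6, authorship ........
After op 6 (move_right): buffer="kcnrtqki" (len 8), cursors c1@1 c2@7, authorship ........
After op 7 (insert('h')): buffer="khcnrtqkhi" (len 10), cursors c1@2 c2@9, authorship .1......2.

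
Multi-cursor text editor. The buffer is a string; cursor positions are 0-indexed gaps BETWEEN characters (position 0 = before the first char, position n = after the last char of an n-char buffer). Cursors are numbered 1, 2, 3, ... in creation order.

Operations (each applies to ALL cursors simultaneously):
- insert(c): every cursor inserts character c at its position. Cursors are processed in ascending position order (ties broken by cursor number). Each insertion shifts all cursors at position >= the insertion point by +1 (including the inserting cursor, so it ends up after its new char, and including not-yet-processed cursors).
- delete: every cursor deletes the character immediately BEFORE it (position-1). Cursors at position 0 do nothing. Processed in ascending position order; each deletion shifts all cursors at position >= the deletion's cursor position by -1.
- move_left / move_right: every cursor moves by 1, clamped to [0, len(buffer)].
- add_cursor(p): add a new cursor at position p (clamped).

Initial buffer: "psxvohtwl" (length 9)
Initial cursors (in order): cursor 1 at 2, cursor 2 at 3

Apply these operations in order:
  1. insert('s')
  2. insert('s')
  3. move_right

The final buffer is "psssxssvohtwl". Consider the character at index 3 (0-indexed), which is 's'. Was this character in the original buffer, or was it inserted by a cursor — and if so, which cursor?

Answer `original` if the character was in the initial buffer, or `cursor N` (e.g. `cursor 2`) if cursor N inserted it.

After op 1 (insert('s')): buffer="pssxsvohtwl" (len 11), cursors c1@3 c2@5, authorship ..1.2......
After op 2 (insert('s')): buffer="psssxssvohtwl" (len 13), cursors c1@4 c2@7, authorship ..11.22......
After op 3 (move_right): buffer="psssxssvohtwl" (len 13), cursors c1@5 c2@8, authorship ..11.22......
Authorship (.=original, N=cursor N): . . 1 1 . 2 2 . . . . . .
Index 3: author = 1

Answer: cursor 1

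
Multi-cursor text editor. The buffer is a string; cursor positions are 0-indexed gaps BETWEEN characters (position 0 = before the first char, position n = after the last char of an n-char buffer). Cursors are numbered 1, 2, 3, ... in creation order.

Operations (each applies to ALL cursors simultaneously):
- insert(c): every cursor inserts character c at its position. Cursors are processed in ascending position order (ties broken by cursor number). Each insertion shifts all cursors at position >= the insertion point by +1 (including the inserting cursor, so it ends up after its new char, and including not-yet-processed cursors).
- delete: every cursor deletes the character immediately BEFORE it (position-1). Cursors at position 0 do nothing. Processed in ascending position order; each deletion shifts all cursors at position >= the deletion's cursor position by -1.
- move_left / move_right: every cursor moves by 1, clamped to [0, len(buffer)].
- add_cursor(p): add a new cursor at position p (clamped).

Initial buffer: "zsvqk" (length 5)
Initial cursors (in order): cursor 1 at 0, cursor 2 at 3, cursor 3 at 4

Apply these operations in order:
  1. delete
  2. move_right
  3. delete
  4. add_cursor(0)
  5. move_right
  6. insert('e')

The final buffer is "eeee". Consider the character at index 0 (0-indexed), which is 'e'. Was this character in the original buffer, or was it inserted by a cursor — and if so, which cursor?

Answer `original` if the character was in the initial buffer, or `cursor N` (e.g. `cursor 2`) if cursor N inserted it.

Answer: cursor 1

Derivation:
After op 1 (delete): buffer="zsk" (len 3), cursors c1@0 c2@2 c3@2, authorship ...
After op 2 (move_right): buffer="zsk" (len 3), cursors c1@1 c2@3 c3@3, authorship ...
After op 3 (delete): buffer="" (len 0), cursors c1@0 c2@0 c3@0, authorship 
After op 4 (add_cursor(0)): buffer="" (len 0), cursors c1@0 c2@0 c3@0 c4@0, authorship 
After op 5 (move_right): buffer="" (len 0), cursors c1@0 c2@0 c3@0 c4@0, authorship 
After op 6 (insert('e')): buffer="eeee" (len 4), cursors c1@4 c2@4 c3@4 c4@4, authorship 1234
Authorship (.=original, N=cursor N): 1 2 3 4
Index 0: author = 1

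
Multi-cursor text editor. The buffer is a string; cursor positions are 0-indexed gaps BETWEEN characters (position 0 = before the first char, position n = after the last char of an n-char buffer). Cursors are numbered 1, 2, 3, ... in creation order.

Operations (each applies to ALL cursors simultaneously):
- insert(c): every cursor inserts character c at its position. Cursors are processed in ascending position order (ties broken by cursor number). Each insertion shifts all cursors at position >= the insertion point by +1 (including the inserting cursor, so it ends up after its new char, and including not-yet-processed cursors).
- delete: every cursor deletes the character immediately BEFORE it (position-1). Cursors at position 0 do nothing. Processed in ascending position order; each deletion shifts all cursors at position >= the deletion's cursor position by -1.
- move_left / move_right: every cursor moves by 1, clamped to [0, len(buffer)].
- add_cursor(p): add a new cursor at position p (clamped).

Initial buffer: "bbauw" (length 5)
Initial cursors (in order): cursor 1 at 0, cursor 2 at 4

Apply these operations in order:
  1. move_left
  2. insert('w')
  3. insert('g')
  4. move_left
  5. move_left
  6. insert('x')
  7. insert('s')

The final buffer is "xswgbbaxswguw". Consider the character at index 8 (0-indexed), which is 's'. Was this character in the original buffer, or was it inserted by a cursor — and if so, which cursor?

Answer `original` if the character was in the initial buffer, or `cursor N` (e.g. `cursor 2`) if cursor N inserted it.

Answer: cursor 2

Derivation:
After op 1 (move_left): buffer="bbauw" (len 5), cursors c1@0 c2@3, authorship .....
After op 2 (insert('w')): buffer="wbbawuw" (len 7), cursors c1@1 c2@5, authorship 1...2..
After op 3 (insert('g')): buffer="wgbbawguw" (len 9), cursors c1@2 c2@7, authorship 11...22..
After op 4 (move_left): buffer="wgbbawguw" (len 9), cursors c1@1 c2@6, authorship 11...22..
After op 5 (move_left): buffer="wgbbawguw" (len 9), cursors c1@0 c2@5, authorship 11...22..
After op 6 (insert('x')): buffer="xwgbbaxwguw" (len 11), cursors c1@1 c2@7, authorship 111...222..
After op 7 (insert('s')): buffer="xswgbbaxswguw" (len 13), cursors c1@2 c2@9, authorship 1111...2222..
Authorship (.=original, N=cursor N): 1 1 1 1 . . . 2 2 2 2 . .
Index 8: author = 2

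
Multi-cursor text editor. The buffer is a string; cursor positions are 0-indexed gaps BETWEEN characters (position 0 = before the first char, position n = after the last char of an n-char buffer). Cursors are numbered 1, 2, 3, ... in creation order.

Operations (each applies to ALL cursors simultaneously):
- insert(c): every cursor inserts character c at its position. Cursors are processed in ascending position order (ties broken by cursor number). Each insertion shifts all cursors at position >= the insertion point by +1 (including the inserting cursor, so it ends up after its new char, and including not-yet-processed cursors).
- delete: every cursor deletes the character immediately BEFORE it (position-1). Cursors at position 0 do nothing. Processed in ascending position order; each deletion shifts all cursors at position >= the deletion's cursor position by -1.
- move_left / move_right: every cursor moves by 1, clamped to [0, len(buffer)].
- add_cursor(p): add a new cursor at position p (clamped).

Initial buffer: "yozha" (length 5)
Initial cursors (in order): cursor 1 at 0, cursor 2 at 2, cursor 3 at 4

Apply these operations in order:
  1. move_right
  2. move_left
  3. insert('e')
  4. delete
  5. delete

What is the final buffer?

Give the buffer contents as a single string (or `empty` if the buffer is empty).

Answer: yza

Derivation:
After op 1 (move_right): buffer="yozha" (len 5), cursors c1@1 c2@3 c3@5, authorship .....
After op 2 (move_left): buffer="yozha" (len 5), cursors c1@0 c2@2 c3@4, authorship .....
After op 3 (insert('e')): buffer="eyoezhea" (len 8), cursors c1@1 c2@4 c3@7, authorship 1..2..3.
After op 4 (delete): buffer="yozha" (len 5), cursors c1@0 c2@2 c3@4, authorship .....
After op 5 (delete): buffer="yza" (len 3), cursors c1@0 c2@1 c3@2, authorship ...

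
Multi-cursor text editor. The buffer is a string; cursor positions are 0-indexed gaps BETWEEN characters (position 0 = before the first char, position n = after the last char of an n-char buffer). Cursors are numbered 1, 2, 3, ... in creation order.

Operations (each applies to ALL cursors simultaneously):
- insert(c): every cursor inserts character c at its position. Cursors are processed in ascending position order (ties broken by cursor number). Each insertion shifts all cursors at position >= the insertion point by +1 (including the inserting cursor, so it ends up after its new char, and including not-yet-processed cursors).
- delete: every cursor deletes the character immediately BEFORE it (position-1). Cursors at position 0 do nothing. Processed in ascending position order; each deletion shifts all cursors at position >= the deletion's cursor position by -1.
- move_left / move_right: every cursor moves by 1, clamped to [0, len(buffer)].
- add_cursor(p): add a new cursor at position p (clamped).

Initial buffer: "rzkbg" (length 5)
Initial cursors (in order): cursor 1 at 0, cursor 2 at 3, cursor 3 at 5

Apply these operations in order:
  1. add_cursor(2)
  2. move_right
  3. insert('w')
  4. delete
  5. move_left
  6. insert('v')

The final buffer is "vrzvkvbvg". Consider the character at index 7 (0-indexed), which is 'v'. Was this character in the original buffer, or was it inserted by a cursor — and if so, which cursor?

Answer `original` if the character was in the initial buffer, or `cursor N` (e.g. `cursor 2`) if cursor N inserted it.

After op 1 (add_cursor(2)): buffer="rzkbg" (len 5), cursors c1@0 c4@2 c2@3 c3@5, authorship .....
After op 2 (move_right): buffer="rzkbg" (len 5), cursors c1@1 c4@3 c2@4 c3@5, authorship .....
After op 3 (insert('w')): buffer="rwzkwbwgw" (len 9), cursors c1@2 c4@5 c2@7 c3@9, authorship .1..4.2.3
After op 4 (delete): buffer="rzkbg" (len 5), cursors c1@1 c4@3 c2@4 c3@5, authorship .....
After op 5 (move_left): buffer="rzkbg" (len 5), cursors c1@0 c4@2 c2@3 c3@4, authorship .....
After op 6 (insert('v')): buffer="vrzvkvbvg" (len 9), cursors c1@1 c4@4 c2@6 c3@8, authorship 1..4.2.3.
Authorship (.=original, N=cursor N): 1 . . 4 . 2 . 3 .
Index 7: author = 3

Answer: cursor 3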